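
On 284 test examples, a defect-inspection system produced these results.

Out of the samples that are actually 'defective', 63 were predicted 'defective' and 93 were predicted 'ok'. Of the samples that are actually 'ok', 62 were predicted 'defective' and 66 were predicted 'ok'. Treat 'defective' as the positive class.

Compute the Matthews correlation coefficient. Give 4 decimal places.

MCC = (TP·TN − FP·FN) / √((TP+FP)(TP+FN)(TN+FP)(TN+FN))
Numerator = 63·66 − 62·93 = -1608
Denominator = √(125·156·128·159) = √396864000 = 19921.4457
MCC = -1608 / 19921.4457 = -0.0807

-0.0807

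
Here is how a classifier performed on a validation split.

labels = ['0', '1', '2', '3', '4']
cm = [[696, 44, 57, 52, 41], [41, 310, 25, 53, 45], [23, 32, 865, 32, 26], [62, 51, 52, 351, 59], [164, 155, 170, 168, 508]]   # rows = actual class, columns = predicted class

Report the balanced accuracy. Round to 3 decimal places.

Balanced accuracy = mean of per-class recall.
  0: recall = 696/890 = 0.7820
  1: recall = 310/474 = 0.6540
  2: recall = 865/978 = 0.8845
  3: recall = 351/575 = 0.6104
  4: recall = 508/1165 = 0.4361
Mean = (0.7820 + 0.6540 + 0.8845 + 0.6104 + 0.4361) / 5 = 0.673

0.673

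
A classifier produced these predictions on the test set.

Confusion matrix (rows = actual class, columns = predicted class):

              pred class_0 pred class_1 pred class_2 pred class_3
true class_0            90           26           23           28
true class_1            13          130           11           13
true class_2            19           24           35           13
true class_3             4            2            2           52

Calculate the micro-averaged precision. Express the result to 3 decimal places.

0.633

Micro-averaging pools counts across classes: ΣTP=307, ΣFP=178, ΣFN=178.
Micro-precision = TP/(TP+FP) on pooled counts = 0.633 (equals overall accuracy in single-label multiclass).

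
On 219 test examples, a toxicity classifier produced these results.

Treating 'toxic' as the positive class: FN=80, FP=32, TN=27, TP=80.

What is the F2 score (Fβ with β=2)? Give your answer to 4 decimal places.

Fβ = (1+β²)·TP / ((1+β²)·TP + β²·FN + FP), with β²=4
= 5·80 / (5·80 + 4·80 + 32) = 0.5319

0.5319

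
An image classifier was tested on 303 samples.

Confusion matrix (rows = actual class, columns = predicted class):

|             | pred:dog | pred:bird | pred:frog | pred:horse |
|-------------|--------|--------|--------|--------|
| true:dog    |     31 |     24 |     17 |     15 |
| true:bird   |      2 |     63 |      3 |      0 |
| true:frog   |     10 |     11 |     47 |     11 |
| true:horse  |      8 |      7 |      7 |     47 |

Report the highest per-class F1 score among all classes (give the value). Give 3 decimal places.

0.728

Per-class F1 score (2·TP/(2·TP+FP+FN)):
  dog: TP=31, FP=2+10+8=20, FN=24+17+15=56 → 62/138 = 0.4493
  bird: TP=63, FP=24+11+7=42, FN=2+3+0=5 → 126/173 = 0.7283
  frog: TP=47, FP=17+3+7=27, FN=10+11+11=32 → 94/153 = 0.6144
  horse: TP=47, FP=15+0+11=26, FN=8+7+7=22 → 94/142 = 0.6620
Highest is class 'bird' with F1 score = 0.728.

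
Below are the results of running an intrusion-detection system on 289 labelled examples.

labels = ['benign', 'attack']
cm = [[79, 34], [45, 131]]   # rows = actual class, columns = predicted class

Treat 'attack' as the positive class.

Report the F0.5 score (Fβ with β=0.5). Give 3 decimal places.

0.783

Fβ = (1+β²)·TP / ((1+β²)·TP + β²·FN + FP), with β²=1/4
= 1.25·131 / (1.25·131 + 0.25·45 + 34) = 0.783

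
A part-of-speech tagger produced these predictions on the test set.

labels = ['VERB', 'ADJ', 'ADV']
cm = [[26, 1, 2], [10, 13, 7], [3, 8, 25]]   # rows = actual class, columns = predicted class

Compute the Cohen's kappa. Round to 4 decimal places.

Observed agreement pₒ = trace/N = 64/95 = 0.67368
Expected agreement pₑ = Σ (rowᵢ·colᵢ)/N² = (29·39 + 30·22 + 36·34)/95² = 0.33407
κ = (pₒ − pₑ)/(1 − pₑ) = (0.67368 − 0.33407)/(1 − 0.33407) = 0.5100

0.5100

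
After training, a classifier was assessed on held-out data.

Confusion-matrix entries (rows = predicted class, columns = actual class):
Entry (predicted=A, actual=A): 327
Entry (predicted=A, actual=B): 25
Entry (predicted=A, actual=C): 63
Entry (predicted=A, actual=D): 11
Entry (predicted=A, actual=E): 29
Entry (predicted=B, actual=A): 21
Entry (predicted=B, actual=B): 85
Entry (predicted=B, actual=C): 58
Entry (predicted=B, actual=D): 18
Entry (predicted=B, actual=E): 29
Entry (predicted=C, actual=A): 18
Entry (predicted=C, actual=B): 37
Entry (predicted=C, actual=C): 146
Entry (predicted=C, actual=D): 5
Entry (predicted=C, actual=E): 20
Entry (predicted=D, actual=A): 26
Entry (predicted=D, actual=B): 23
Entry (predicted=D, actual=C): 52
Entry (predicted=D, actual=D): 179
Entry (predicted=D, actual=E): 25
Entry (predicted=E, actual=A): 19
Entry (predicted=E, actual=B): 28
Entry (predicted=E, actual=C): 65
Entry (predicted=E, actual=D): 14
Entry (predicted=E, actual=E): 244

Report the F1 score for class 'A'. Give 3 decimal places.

0.755

F1 score = 2·TP/(2·TP+FP+FN).
A: TP=327, FP=25+63+11+29=128, FN=21+18+26+19=84 → 654/866 = 0.7552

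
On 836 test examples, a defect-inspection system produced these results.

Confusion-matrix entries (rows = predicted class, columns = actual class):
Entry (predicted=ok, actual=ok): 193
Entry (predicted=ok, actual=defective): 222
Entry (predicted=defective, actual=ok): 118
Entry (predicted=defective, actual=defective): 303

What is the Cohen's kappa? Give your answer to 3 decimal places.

0.185

Observed agreement pₒ = trace/N = 496/836 = 0.5933
Expected agreement pₑ = Σ (rowᵢ·colᵢ)/N² = (311·415 + 525·421)/836² = 0.5009
κ = (pₒ − pₑ)/(1 − pₑ) = (0.5933 − 0.5009)/(1 − 0.5009) = 0.185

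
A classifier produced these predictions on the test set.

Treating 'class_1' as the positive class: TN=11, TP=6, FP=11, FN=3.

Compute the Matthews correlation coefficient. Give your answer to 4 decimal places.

0.1520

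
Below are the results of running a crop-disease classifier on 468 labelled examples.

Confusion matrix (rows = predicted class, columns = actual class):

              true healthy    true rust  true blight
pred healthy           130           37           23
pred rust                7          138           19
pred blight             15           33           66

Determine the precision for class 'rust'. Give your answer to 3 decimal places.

0.841

One-vs-rest for 'rust': TP = diagonal; FP = other classes predicted 'rust'; FN = 'rust' predicted as other.
precision = TP/(TP+FP).
rust: TP=138, FP=7+19=26 → 138/164 = 0.8415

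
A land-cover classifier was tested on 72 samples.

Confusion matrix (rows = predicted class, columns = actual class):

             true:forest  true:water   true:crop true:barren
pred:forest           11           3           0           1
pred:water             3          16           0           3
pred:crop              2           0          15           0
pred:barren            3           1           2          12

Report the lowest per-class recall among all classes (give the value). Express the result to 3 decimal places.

Per-class recall (TP/(TP+FN)):
  forest: TP=11, FN=3+2+3=8 → 11/19 = 0.5789
  water: TP=16, FN=3+0+1=4 → 16/20 = 0.8000
  crop: TP=15, FN=0+0+2=2 → 15/17 = 0.8824
  barren: TP=12, FN=1+3+0=4 → 12/16 = 0.7500
Lowest is class 'forest' with recall = 0.579.

0.579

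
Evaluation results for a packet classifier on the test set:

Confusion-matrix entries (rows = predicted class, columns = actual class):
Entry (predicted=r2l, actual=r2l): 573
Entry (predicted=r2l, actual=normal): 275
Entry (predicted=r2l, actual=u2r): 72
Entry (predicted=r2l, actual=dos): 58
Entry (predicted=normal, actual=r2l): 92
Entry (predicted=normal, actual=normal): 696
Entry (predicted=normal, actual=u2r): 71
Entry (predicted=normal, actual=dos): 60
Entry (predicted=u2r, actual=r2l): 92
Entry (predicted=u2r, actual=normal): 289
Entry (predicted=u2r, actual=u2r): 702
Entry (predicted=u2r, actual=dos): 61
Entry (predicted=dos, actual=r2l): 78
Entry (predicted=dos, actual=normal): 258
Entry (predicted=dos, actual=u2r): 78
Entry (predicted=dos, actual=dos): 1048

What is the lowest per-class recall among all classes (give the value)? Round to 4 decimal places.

0.4585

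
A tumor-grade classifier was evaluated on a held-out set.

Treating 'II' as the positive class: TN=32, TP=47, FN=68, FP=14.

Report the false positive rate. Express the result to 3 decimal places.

0.304

FPR = FP/(FP+TN) = 14/(14+32) = 0.304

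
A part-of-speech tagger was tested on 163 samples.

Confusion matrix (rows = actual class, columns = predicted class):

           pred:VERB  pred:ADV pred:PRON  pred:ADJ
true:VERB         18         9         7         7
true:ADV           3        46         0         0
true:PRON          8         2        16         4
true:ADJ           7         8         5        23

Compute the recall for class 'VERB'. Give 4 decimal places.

Treat 'VERB' as positive and all other classes as negative.
recall = TP/(TP+FN).
VERB: TP=18, FN=9+7+7=23 → 18/41 = 0.43902

0.4390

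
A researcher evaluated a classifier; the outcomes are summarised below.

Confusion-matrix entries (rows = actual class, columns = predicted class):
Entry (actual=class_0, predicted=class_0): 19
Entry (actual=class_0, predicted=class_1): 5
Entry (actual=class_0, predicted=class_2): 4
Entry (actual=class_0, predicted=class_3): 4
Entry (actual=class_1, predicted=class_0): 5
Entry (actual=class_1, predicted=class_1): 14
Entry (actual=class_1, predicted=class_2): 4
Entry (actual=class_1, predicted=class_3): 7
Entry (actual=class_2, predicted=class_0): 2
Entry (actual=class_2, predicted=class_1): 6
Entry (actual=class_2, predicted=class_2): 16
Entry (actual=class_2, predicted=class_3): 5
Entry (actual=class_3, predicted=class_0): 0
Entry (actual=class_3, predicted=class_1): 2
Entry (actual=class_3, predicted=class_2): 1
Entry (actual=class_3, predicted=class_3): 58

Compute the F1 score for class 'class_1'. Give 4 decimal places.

Take TP from the diagonal, FP from the rest of the 'class_1' prediction marginal, FN from the rest of the 'class_1' actual marginal.
F1 score = 2·TP/(2·TP+FP+FN).
class_1: TP=14, FP=5+6+2=13, FN=5+4+7=16 → 28/57 = 0.49123

0.4912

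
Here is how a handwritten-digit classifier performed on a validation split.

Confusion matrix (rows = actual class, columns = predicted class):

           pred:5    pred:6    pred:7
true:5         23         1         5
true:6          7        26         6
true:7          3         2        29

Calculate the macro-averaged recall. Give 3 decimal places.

0.771

Per-class recall (TP/(TP+FN)):
  5: TP=23, FN=1+5=6 → 23/29 = 0.7931
  6: TP=26, FN=7+6=13 → 26/39 = 0.6667
  7: TP=29, FN=3+2=5 → 29/34 = 0.8529
Macro-recall = mean = (0.7931 + 0.6667 + 0.8529) / 3 = 0.771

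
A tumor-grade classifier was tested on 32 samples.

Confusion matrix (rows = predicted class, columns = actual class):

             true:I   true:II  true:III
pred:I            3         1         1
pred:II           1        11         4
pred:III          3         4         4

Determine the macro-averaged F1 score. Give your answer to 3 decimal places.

Per-class F1 score (2·TP/(2·TP+FP+FN)):
  I: TP=3, FP=1+1=2, FN=1+3=4 → 6/12 = 0.5000
  II: TP=11, FP=1+4=5, FN=1+4=5 → 22/32 = 0.6875
  III: TP=4, FP=3+4=7, FN=1+4=5 → 8/20 = 0.4000
Macro-F1 score = mean = (0.5000 + 0.6875 + 0.4000) / 3 = 0.529

0.529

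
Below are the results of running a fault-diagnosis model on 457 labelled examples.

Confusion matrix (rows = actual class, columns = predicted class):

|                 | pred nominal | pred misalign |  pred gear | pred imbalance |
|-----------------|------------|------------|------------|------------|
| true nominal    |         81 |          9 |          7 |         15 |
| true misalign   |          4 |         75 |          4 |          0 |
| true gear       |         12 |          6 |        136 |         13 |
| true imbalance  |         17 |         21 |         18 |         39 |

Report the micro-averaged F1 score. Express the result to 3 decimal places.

0.724

Micro-averaging pools counts across classes: ΣTP=331, ΣFP=126, ΣFN=126.
Micro-F1 score = 2·TP/(2·TP+FP+FN) on pooled counts = 0.724 (equals overall accuracy in single-label multiclass).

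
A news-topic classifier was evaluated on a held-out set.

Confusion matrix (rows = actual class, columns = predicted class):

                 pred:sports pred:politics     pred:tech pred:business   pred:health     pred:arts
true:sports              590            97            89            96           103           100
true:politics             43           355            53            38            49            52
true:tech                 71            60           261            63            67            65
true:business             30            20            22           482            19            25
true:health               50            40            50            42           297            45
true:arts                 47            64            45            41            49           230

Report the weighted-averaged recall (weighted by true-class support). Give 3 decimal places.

Per-class recall (TP/(TP+FN)):
  sports: TP=590, FN=97+89+96+103+100=485 → 590/1075 = 0.5488
  politics: TP=355, FN=43+53+38+49+52=235 → 355/590 = 0.6017
  tech: TP=261, FN=71+60+63+67+65=326 → 261/587 = 0.4446
  business: TP=482, FN=30+20+22+19+25=116 → 482/598 = 0.8060
  health: TP=297, FN=50+40+50+42+45=227 → 297/524 = 0.5668
  arts: TP=230, FN=47+64+45+41+49=246 → 230/476 = 0.4832
Weighted-recall = Σ (supportᵢ/N)·recallᵢ with N=3850: (1075/3850)·0.5488 + (590/3850)·0.6017 + (587/3850)·0.4446 + (598/3850)·0.8060 + (524/3850)·0.5668 + (476/3850)·0.4832 = 0.575

0.575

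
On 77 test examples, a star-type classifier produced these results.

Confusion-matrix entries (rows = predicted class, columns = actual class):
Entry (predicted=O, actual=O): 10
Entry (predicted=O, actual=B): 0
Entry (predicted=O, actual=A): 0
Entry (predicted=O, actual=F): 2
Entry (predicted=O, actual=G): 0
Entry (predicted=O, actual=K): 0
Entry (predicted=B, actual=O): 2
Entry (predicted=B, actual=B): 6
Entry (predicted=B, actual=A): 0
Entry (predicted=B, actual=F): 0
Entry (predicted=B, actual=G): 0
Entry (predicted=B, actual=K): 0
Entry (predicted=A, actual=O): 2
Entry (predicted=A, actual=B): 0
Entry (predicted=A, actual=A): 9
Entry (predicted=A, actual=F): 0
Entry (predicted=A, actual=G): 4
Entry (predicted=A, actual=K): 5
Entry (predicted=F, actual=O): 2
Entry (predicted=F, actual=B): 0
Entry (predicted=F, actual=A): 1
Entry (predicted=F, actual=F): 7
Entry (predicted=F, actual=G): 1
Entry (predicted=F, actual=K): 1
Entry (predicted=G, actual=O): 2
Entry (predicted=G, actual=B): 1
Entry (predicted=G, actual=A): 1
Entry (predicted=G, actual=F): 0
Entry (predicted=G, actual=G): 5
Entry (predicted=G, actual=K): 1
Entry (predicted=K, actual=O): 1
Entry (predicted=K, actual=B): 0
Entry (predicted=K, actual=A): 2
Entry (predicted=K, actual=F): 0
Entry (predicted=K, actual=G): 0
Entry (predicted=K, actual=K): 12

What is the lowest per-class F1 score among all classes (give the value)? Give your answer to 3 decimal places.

0.500

Per-class F1 score (2·TP/(2·TP+FP+FN)):
  O: TP=10, FP=0+0+2+0+0=2, FN=2+2+2+2+1=9 → 20/31 = 0.6452
  B: TP=6, FP=2+0+0+0+0=2, FN=0+0+0+1+0=1 → 12/15 = 0.8000
  A: TP=9, FP=2+0+0+4+5=11, FN=0+0+1+1+2=4 → 18/33 = 0.5455
  F: TP=7, FP=2+0+1+1+1=5, FN=2+0+0+0+0=2 → 14/21 = 0.6667
  G: TP=5, FP=2+1+1+0+1=5, FN=0+0+4+1+0=5 → 10/20 = 0.5000
  K: TP=12, FP=1+0+2+0+0=3, FN=0+0+5+1+1=7 → 24/34 = 0.7059
Lowest is class 'G' with F1 score = 0.500.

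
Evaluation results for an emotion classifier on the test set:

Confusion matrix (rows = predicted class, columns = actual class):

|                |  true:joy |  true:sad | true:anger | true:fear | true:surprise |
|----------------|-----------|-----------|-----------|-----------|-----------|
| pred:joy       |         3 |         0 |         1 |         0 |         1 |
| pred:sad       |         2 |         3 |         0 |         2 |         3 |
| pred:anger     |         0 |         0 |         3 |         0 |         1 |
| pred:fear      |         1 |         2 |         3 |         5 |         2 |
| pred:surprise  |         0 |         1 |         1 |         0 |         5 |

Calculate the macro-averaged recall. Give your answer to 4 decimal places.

0.5012

Per-class recall (TP/(TP+FN)):
  joy: TP=3, FN=2+0+1+0=3 → 3/6 = 0.50000
  sad: TP=3, FN=0+0+2+1=3 → 3/6 = 0.50000
  anger: TP=3, FN=1+0+3+1=5 → 3/8 = 0.37500
  fear: TP=5, FN=0+2+0+0=2 → 5/7 = 0.71429
  surprise: TP=5, FN=1+3+1+2=7 → 5/12 = 0.41667
Macro-recall = mean = (0.50000 + 0.50000 + 0.37500 + 0.71429 + 0.41667) / 5 = 0.5012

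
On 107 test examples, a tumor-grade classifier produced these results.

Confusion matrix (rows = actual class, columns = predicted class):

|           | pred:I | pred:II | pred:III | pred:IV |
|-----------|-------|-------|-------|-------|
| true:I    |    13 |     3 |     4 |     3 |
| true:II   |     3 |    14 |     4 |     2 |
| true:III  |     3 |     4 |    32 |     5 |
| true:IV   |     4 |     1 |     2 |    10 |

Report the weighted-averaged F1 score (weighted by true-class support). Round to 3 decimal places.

Per-class F1 score (2·TP/(2·TP+FP+FN)):
  I: TP=13, FP=3+3+4=10, FN=3+4+3=10 → 26/46 = 0.5652
  II: TP=14, FP=3+4+1=8, FN=3+4+2=9 → 28/45 = 0.6222
  III: TP=32, FP=4+4+2=10, FN=3+4+5=12 → 64/86 = 0.7442
  IV: TP=10, FP=3+2+5=10, FN=4+1+2=7 → 20/37 = 0.5405
Weighted-F1 score = Σ (supportᵢ/N)·F1 scoreᵢ with N=107: (23/107)·0.5652 + (23/107)·0.6222 + (44/107)·0.7442 + (17/107)·0.5405 = 0.647

0.647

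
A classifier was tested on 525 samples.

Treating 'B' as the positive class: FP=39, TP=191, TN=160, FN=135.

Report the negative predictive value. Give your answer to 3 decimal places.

NPV = TN/(TN+FN) = 160/(160+135) = 0.542

0.542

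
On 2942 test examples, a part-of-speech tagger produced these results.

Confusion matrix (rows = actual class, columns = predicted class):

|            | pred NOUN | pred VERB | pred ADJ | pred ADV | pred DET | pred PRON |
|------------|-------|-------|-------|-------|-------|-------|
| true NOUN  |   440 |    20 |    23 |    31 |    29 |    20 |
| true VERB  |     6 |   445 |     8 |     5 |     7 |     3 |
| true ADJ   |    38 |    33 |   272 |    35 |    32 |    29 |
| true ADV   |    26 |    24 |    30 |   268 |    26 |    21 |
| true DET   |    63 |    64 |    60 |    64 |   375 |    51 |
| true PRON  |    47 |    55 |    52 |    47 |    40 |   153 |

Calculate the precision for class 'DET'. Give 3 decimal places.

0.737

precision = TP/(TP+FP).
DET: TP=375, FP=29+7+32+26+40=134 → 375/509 = 0.7367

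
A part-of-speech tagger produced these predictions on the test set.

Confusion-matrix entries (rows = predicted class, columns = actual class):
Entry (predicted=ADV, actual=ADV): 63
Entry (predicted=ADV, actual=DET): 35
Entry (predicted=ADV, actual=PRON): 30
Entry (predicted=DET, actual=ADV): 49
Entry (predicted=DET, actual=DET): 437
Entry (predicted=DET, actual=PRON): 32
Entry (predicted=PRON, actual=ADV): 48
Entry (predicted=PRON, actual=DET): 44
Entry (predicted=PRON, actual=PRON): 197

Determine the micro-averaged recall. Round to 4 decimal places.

Micro-averaging pools counts across classes: ΣTP=697, ΣFP=238, ΣFN=238.
Micro-recall = TP/(TP+FN) on pooled counts = 0.7455 (equals overall accuracy in single-label multiclass).

0.7455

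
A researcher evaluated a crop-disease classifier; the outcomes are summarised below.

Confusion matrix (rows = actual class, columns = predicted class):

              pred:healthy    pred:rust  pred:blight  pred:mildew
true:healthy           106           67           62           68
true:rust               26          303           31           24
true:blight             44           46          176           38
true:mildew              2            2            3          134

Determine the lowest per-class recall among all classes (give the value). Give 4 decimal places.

0.3498

Per-class recall (TP/(TP+FN)):
  healthy: TP=106, FN=67+62+68=197 → 106/303 = 0.34983
  rust: TP=303, FN=26+31+24=81 → 303/384 = 0.78906
  blight: TP=176, FN=44+46+38=128 → 176/304 = 0.57895
  mildew: TP=134, FN=2+2+3=7 → 134/141 = 0.95035
Lowest is class 'healthy' with recall = 0.3498.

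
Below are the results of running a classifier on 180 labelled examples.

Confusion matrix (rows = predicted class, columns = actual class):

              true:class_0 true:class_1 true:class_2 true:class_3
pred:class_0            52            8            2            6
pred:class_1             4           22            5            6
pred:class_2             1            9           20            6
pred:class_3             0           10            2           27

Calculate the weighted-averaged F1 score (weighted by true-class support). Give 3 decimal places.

Per-class F1 score (2·TP/(2·TP+FP+FN)):
  class_0: TP=52, FP=8+2+6=16, FN=4+1+0=5 → 104/125 = 0.8320
  class_1: TP=22, FP=4+5+6=15, FN=8+9+10=27 → 44/86 = 0.5116
  class_2: TP=20, FP=1+9+6=16, FN=2+5+2=9 → 40/65 = 0.6154
  class_3: TP=27, FP=0+10+2=12, FN=6+6+6=18 → 54/84 = 0.6429
Weighted-F1 score = Σ (supportᵢ/N)·F1 scoreᵢ with N=180: (57/180)·0.8320 + (49/180)·0.5116 + (29/180)·0.6154 + (45/180)·0.6429 = 0.663

0.663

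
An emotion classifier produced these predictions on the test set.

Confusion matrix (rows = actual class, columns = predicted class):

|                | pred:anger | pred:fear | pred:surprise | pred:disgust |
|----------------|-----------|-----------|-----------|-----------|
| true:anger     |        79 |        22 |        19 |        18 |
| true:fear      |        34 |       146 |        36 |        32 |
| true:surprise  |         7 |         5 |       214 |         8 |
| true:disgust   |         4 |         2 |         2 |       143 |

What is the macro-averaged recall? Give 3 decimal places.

0.756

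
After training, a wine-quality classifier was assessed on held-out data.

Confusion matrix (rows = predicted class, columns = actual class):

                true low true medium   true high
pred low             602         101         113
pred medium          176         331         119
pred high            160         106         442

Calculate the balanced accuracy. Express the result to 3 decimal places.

Balanced accuracy = mean of per-class recall.
  low: recall = 602/938 = 0.6418
  medium: recall = 331/538 = 0.6152
  high: recall = 442/674 = 0.6558
Mean = (0.6418 + 0.6152 + 0.6558) / 3 = 0.638

0.638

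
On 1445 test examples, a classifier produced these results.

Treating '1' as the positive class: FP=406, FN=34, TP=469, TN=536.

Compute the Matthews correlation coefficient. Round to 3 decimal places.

0.489

MCC = (TP·TN − FP·FN) / √((TP+FP)(TP+FN)(TN+FP)(TN+FN))
Numerator = 469·536 − 406·34 = 237580
Denominator = √(875·503·942·570) = √236320717500 = 486128.2933
MCC = 237580 / 486128.2933 = 0.489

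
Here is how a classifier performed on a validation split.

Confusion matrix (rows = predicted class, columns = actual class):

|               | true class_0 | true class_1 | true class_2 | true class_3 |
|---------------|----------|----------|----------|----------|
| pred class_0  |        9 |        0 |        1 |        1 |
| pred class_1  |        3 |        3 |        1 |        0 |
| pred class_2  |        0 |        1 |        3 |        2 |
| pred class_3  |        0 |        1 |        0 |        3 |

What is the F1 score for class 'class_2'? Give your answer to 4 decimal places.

Treat 'class_2' as positive and all other classes as negative.
F1 score = 2·TP/(2·TP+FP+FN).
class_2: TP=3, FP=0+1+2=3, FN=1+1+0=2 → 6/11 = 0.54545

0.5455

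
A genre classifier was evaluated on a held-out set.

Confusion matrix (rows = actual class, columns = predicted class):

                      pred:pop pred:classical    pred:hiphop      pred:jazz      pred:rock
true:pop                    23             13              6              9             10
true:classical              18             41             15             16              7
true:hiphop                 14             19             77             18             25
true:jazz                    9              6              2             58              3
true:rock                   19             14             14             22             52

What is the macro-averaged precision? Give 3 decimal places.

0.480

Per-class precision (TP/(TP+FP)):
  pop: TP=23, FP=18+14+9+19=60 → 23/83 = 0.2771
  classical: TP=41, FP=13+19+6+14=52 → 41/93 = 0.4409
  hiphop: TP=77, FP=6+15+2+14=37 → 77/114 = 0.6754
  jazz: TP=58, FP=9+16+18+22=65 → 58/123 = 0.4715
  rock: TP=52, FP=10+7+25+3=45 → 52/97 = 0.5361
Macro-precision = mean = (0.2771 + 0.4409 + 0.6754 + 0.4715 + 0.5361) / 5 = 0.480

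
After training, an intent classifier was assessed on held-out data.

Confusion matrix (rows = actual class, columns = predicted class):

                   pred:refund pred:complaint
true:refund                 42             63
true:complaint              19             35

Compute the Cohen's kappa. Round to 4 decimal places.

0.0402

Observed agreement pₒ = trace/N = 77/159 = 0.48428
Expected agreement pₑ = Σ (rowᵢ·colᵢ)/N² = (105·61 + 54·98)/159² = 0.46268
κ = (pₒ − pₑ)/(1 − pₑ) = (0.48428 − 0.46268)/(1 − 0.46268) = 0.0402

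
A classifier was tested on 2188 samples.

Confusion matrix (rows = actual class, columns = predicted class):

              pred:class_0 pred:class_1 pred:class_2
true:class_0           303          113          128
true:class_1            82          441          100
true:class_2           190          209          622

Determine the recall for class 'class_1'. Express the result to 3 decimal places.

0.708

recall = TP/(TP+FN).
class_1: TP=441, FN=82+100=182 → 441/623 = 0.7079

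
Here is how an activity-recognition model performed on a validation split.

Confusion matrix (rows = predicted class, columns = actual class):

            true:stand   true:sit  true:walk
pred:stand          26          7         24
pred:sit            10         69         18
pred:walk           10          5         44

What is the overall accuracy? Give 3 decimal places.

0.653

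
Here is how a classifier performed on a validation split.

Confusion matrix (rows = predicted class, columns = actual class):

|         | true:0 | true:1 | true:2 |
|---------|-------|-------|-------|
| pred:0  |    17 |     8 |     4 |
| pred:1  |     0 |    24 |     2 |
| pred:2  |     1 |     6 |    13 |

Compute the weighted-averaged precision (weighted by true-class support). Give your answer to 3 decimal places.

Per-class precision (TP/(TP+FP)):
  0: TP=17, FP=8+4=12 → 17/29 = 0.5862
  1: TP=24, FP=0+2=2 → 24/26 = 0.9231
  2: TP=13, FP=1+6=7 → 13/20 = 0.6500
Weighted-precision = Σ (supportᵢ/N)·precisionᵢ with N=75: (18/75)·0.5862 + (38/75)·0.9231 + (19/75)·0.6500 = 0.773

0.773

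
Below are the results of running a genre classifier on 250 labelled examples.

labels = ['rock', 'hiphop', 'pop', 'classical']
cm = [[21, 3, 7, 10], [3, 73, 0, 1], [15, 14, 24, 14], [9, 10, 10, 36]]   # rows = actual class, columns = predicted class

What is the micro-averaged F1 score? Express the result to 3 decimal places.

0.616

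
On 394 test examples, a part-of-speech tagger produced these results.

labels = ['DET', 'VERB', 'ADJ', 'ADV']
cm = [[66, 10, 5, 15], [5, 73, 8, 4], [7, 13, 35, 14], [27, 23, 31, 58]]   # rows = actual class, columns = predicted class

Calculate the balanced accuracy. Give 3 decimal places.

Balanced accuracy = mean of per-class recall.
  DET: recall = 66/96 = 0.6875
  VERB: recall = 73/90 = 0.8111
  ADJ: recall = 35/69 = 0.5072
  ADV: recall = 58/139 = 0.4173
Mean = (0.6875 + 0.8111 + 0.5072 + 0.4173) / 4 = 0.606

0.606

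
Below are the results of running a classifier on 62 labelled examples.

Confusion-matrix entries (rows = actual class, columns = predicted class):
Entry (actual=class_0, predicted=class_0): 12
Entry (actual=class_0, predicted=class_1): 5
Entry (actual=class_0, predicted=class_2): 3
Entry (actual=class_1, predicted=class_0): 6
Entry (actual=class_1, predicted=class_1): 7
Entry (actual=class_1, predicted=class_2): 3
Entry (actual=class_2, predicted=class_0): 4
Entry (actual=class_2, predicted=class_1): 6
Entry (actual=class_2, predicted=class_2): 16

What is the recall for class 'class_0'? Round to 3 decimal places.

0.600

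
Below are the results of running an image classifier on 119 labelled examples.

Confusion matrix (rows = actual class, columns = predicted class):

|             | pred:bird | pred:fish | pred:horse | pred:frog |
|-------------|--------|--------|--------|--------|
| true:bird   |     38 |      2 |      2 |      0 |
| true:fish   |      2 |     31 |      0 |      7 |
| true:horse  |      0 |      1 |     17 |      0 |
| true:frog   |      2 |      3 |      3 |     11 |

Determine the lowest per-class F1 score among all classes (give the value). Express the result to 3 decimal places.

Per-class F1 score (2·TP/(2·TP+FP+FN)):
  bird: TP=38, FP=2+0+2=4, FN=2+2+0=4 → 76/84 = 0.9048
  fish: TP=31, FP=2+1+3=6, FN=2+0+7=9 → 62/77 = 0.8052
  horse: TP=17, FP=2+0+3=5, FN=0+1+0=1 → 34/40 = 0.8500
  frog: TP=11, FP=0+7+0=7, FN=2+3+3=8 → 22/37 = 0.5946
Lowest is class 'frog' with F1 score = 0.595.

0.595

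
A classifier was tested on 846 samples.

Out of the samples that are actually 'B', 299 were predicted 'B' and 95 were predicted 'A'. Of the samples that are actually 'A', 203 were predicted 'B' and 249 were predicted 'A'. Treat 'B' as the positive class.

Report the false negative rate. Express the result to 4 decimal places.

0.2411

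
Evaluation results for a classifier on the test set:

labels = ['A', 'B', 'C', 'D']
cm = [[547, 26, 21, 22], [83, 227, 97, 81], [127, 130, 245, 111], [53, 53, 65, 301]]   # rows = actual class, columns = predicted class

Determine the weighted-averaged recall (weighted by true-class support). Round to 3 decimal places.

Per-class recall (TP/(TP+FN)):
  A: TP=547, FN=26+21+22=69 → 547/616 = 0.8880
  B: TP=227, FN=83+97+81=261 → 227/488 = 0.4652
  C: TP=245, FN=127+130+111=368 → 245/613 = 0.3997
  D: TP=301, FN=53+53+65=171 → 301/472 = 0.6377
Weighted-recall = Σ (supportᵢ/N)·recallᵢ with N=2189: (616/2189)·0.8880 + (488/2189)·0.4652 + (613/2189)·0.3997 + (472/2189)·0.6377 = 0.603

0.603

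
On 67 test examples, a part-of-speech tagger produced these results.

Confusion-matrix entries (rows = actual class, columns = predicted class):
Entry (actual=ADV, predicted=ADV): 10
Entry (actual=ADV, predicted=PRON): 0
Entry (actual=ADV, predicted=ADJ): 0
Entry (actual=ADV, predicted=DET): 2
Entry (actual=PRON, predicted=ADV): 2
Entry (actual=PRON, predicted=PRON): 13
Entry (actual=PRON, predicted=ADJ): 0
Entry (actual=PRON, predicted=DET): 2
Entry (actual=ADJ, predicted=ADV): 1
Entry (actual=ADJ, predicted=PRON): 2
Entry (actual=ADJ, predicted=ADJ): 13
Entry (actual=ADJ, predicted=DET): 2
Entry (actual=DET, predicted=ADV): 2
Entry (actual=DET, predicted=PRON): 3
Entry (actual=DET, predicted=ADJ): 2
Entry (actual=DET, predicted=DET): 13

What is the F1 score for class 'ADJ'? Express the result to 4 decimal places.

0.7879

F1 score = 2·TP/(2·TP+FP+FN).
ADJ: TP=13, FP=0+0+2=2, FN=1+2+2=5 → 26/33 = 0.78788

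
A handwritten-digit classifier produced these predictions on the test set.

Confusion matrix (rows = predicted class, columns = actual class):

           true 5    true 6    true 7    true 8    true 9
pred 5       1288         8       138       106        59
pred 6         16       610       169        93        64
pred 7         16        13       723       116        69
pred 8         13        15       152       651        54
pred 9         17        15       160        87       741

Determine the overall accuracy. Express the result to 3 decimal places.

0.744

Accuracy = trace / total = (1288+610+723+651+741=4013) / 5393 = 4013/5393 = 0.744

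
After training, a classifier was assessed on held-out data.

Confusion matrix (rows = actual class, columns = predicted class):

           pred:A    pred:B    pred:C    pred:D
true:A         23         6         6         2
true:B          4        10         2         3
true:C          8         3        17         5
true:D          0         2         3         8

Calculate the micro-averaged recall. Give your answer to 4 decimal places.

Micro-averaging pools counts across classes: ΣTP=58, ΣFP=44, ΣFN=44.
Micro-recall = TP/(TP+FN) on pooled counts = 0.5686 (equals overall accuracy in single-label multiclass).

0.5686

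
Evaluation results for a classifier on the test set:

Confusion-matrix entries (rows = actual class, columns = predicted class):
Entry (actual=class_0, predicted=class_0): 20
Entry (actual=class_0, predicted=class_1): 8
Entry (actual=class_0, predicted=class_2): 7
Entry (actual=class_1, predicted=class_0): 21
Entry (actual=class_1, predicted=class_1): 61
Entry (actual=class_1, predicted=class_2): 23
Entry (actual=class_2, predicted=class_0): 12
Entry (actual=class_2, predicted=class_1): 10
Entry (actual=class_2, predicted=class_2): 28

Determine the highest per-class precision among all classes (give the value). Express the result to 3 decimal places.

Per-class precision (TP/(TP+FP)):
  class_0: TP=20, FP=21+12=33 → 20/53 = 0.3774
  class_1: TP=61, FP=8+10=18 → 61/79 = 0.7722
  class_2: TP=28, FP=7+23=30 → 28/58 = 0.4828
Highest is class 'class_1' with precision = 0.772.

0.772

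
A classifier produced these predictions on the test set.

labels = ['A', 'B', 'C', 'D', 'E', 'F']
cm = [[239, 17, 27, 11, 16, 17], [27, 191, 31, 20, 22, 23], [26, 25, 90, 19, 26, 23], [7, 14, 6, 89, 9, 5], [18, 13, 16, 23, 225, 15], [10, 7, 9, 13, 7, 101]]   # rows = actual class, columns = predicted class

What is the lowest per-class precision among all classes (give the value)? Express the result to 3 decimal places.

Per-class precision (TP/(TP+FP)):
  A: TP=239, FP=27+26+7+18+10=88 → 239/327 = 0.7309
  B: TP=191, FP=17+25+14+13+7=76 → 191/267 = 0.7154
  C: TP=90, FP=27+31+6+16+9=89 → 90/179 = 0.5028
  D: TP=89, FP=11+20+19+23+13=86 → 89/175 = 0.5086
  E: TP=225, FP=16+22+26+9+7=80 → 225/305 = 0.7377
  F: TP=101, FP=17+23+23+5+15=83 → 101/184 = 0.5489
Lowest is class 'C' with precision = 0.503.

0.503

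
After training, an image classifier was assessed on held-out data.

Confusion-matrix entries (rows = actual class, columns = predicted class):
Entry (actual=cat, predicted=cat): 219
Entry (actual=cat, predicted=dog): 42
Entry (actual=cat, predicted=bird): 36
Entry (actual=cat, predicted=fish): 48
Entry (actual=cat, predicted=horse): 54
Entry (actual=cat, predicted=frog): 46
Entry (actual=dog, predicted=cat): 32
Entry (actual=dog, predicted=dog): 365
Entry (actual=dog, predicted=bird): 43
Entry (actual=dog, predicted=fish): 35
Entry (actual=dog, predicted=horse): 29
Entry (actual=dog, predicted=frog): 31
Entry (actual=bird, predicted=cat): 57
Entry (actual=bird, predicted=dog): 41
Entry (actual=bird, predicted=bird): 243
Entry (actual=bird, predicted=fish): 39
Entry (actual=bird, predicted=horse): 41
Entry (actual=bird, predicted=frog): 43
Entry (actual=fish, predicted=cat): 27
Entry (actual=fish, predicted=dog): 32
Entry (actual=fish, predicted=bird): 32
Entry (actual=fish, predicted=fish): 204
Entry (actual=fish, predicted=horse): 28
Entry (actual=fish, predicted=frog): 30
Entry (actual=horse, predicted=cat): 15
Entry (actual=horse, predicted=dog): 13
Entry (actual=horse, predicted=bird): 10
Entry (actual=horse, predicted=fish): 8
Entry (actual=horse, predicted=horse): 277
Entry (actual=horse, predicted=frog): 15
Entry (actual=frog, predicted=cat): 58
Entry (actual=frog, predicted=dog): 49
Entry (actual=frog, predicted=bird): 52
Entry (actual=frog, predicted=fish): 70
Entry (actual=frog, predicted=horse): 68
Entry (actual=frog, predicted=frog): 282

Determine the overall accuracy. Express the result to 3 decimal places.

0.586

Accuracy = trace / total = (219+365+243+204+277+282=1590) / 2714 = 1590/2714 = 0.586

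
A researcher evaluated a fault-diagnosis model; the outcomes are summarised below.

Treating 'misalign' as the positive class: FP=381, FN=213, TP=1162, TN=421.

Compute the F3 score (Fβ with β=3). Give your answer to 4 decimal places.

0.8349

Fβ = (1+β²)·TP / ((1+β²)·TP + β²·FN + FP), with β²=9
= 10·1162 / (10·1162 + 9·213 + 381) = 0.8349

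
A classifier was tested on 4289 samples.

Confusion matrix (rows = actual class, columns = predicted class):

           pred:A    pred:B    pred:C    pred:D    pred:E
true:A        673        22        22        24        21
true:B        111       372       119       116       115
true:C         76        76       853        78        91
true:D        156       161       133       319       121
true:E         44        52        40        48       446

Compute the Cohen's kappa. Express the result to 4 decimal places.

Observed agreement pₒ = trace/N = 2663/4289 = 0.62089
Expected agreement pₑ = Σ (rowᵢ·colᵢ)/N² = (762·1060 + 833·683 + 1174·1167 + 890·585 + 630·794)/4289² = 0.20481
κ = (pₒ − pₑ)/(1 − pₑ) = (0.62089 − 0.20481)/(1 − 0.20481) = 0.5232

0.5232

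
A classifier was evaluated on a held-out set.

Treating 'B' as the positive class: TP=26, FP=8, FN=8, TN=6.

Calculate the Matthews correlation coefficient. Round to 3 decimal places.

MCC = (TP·TN − FP·FN) / √((TP+FP)(TP+FN)(TN+FP)(TN+FN))
Numerator = 26·6 − 8·8 = 92
Denominator = √(34·34·14·14) = √226576 = 476.0000
MCC = 92 / 476.0000 = 0.193

0.193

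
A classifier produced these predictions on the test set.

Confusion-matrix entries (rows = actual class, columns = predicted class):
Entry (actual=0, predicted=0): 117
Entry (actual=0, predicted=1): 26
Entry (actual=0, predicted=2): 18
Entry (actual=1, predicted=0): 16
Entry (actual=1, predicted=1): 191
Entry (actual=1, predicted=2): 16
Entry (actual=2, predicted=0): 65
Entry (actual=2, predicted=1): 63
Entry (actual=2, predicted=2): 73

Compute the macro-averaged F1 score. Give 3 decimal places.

0.628

Per-class F1 score (2·TP/(2·TP+FP+FN)):
  0: TP=117, FP=16+65=81, FN=26+18=44 → 234/359 = 0.6518
  1: TP=191, FP=26+63=89, FN=16+16=32 → 382/503 = 0.7594
  2: TP=73, FP=18+16=34, FN=65+63=128 → 146/308 = 0.4740
Macro-F1 score = mean = (0.6518 + 0.7594 + 0.4740) / 3 = 0.628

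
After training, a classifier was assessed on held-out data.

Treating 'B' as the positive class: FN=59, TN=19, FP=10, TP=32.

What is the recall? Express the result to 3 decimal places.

Recall = TP/(TP+FN) = 32/(32+59) = 32/91 = 0.352

0.352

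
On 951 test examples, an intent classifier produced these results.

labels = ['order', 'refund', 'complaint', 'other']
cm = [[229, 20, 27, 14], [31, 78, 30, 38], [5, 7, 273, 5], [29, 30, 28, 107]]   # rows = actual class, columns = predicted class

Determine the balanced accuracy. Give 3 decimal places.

Balanced accuracy = mean of per-class recall.
  order: recall = 229/290 = 0.7897
  refund: recall = 78/177 = 0.4407
  complaint: recall = 273/290 = 0.9414
  other: recall = 107/194 = 0.5515
Mean = (0.7897 + 0.4407 + 0.9414 + 0.5515) / 4 = 0.681

0.681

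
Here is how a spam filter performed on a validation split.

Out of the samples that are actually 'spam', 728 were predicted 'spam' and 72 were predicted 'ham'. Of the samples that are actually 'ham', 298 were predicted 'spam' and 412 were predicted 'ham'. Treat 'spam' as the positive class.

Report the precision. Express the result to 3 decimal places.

0.710

Precision = TP/(TP+FP) = 728/(728+298) = 728/1026 = 0.710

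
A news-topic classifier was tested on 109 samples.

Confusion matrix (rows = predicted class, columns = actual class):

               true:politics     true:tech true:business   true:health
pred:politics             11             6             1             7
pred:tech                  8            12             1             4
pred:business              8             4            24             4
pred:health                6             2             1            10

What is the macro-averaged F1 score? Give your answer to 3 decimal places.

0.510

Per-class F1 score (2·TP/(2·TP+FP+FN)):
  politics: TP=11, FP=6+1+7=14, FN=8+8+6=22 → 22/58 = 0.3793
  tech: TP=12, FP=8+1+4=13, FN=6+4+2=12 → 24/49 = 0.4898
  business: TP=24, FP=8+4+4=16, FN=1+1+1=3 → 48/67 = 0.7164
  health: TP=10, FP=6+2+1=9, FN=7+4+4=15 → 20/44 = 0.4545
Macro-F1 score = mean = (0.3793 + 0.4898 + 0.7164 + 0.4545) / 4 = 0.510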